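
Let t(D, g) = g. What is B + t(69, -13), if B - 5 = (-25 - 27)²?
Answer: 2696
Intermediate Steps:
B = 2709 (B = 5 + (-25 - 27)² = 5 + (-52)² = 5 + 2704 = 2709)
B + t(69, -13) = 2709 - 13 = 2696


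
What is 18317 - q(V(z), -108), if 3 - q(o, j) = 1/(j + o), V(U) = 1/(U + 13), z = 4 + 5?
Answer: 43495728/2375 ≈ 18314.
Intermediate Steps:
z = 9
V(U) = 1/(13 + U)
q(o, j) = 3 - 1/(j + o)
18317 - q(V(z), -108) = 18317 - (-1 + 3*(-108) + 3/(13 + 9))/(-108 + 1/(13 + 9)) = 18317 - (-1 - 324 + 3/22)/(-108 + 1/22) = 18317 - (-1 - 324 + 3*(1/22))/(-108 + 1/22) = 18317 - (-1 - 324 + 3/22)/(-2375/22) = 18317 - (-22)*(-7147)/(2375*22) = 18317 - 1*7147/2375 = 18317 - 7147/2375 = 43495728/2375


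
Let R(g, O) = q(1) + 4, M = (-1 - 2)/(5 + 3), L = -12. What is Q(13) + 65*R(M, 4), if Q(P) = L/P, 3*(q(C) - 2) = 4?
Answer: 18554/39 ≈ 475.74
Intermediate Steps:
q(C) = 10/3 (q(C) = 2 + (1/3)*4 = 2 + 4/3 = 10/3)
M = -3/8 ≈ -0.37500
Q(P) = -12/P
R(g, O) = 22/3 (R(g, O) = 10/3 + 4 = 22/3)
Q(13) + 65*R(M, 4) = -12/13 + 65*(22/3) = -12*1/13 + 1430/3 = -12/13 + 1430/3 = 18554/39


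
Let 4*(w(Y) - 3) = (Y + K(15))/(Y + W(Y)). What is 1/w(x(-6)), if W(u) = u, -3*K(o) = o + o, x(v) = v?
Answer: 3/10 ≈ 0.30000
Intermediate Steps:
K(o) = -2*o/3 (K(o) = -(o + o)/3 = -2*o/3)
w(Y) = 3 + (-10 + Y)/(8*Y) (w(Y) = 3 + ((Y - ⅔*15)/(Y + Y))/4 = 3 + ((Y - 10)/((2*Y)))/4 = 3 + ((-10 + Y)*(1/(2*Y)))/4 = 3 + ((-10 + Y)/(2*Y))/4 = 3 + (-10 + Y)/(8*Y))
1/w(x(-6)) = 1/((5/8)*(-2 + 5*(-6))/(-6)) = 1/((5/8)*(-⅙)*(-2 - 30)) = 1/((5/8)*(-⅙)*(-32)) = 1/(10/3) = 3/10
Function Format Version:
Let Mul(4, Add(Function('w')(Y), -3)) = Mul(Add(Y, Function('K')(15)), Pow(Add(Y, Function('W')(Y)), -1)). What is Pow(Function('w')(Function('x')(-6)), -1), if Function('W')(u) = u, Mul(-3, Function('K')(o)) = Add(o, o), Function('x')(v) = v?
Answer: Rational(3, 10) ≈ 0.30000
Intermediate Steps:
Function('K')(o) = Mul(Rational(-2, 3), o) (Function('K')(o) = Mul(Rational(-1, 3), Add(o, o)) = Mul(Rational(-1, 3), Mul(2, o)) = Mul(Rational(-2, 3), o))
Function('w')(Y) = Add(3, Mul(Rational(1, 8), Pow(Y, -1), Add(-10, Y))) (Function('w')(Y) = Add(3, Mul(Rational(1, 4), Mul(Add(Y, Mul(Rational(-2, 3), 15)), Pow(Add(Y, Y), -1)))) = Add(3, Mul(Rational(1, 4), Mul(Add(Y, -10), Pow(Mul(2, Y), -1)))) = Add(3, Mul(Rational(1, 4), Mul(Add(-10, Y), Mul(Rational(1, 2), Pow(Y, -1))))) = Add(3, Mul(Rational(1, 4), Mul(Rational(1, 2), Pow(Y, -1), Add(-10, Y)))) = Add(3, Mul(Rational(1, 8), Pow(Y, -1), Add(-10, Y))))
Pow(Function('w')(Function('x')(-6)), -1) = Pow(Mul(Rational(5, 8), Pow(-6, -1), Add(-2, Mul(5, -6))), -1) = Pow(Mul(Rational(5, 8), Rational(-1, 6), Add(-2, -30)), -1) = Pow(Mul(Rational(5, 8), Rational(-1, 6), -32), -1) = Pow(Rational(10, 3), -1) = Rational(3, 10)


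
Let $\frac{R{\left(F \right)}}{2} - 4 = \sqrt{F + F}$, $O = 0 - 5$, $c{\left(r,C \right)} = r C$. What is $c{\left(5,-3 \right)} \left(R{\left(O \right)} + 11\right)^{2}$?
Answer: $-4815 - 1140 i \sqrt{10} \approx -4815.0 - 3605.0 i$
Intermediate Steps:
$c{\left(r,C \right)} = C r$
$O = -5$ ($O = 0 - 5 = -5$)
$R{\left(F \right)} = 8 + 2 \sqrt{2} \sqrt{F}$ ($R{\left(F \right)} = 8 + 2 \sqrt{F + F} = 8 + 2 \sqrt{2 F} = 8 + 2 \sqrt{2} \sqrt{F}$)
$c{\left(5,-3 \right)} \left(R{\left(O \right)} + 11\right)^{2} = \left(-3\right) 5 \left(\left(8 + 2 \sqrt{2} \sqrt{-5}\right) + 11\right)^{2} = - 15 \left(\left(8 + 2 \sqrt{2} i \sqrt{5}\right) + 11\right)^{2} = - 15 \left(\left(8 + 2 i \sqrt{10}\right) + 11\right)^{2} = - 15 \left(19 + 2 i \sqrt{10}\right)^{2}$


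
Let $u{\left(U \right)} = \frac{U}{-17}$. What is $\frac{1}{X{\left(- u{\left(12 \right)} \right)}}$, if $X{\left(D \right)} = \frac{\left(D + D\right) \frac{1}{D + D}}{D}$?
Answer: $\frac{12}{17} \approx 0.70588$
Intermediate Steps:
$u{\left(U \right)} = - \frac{U}{17}$ ($u{\left(U \right)} = U \left(- \frac{1}{17}\right) = - \frac{U}{17}$)
$X{\left(D \right)} = \frac{1}{D}$ ($X{\left(D \right)} = \frac{2 D \frac{1}{2 D}}{D} = 1 \frac{1}{D} = \frac{1}{D}$)
$\frac{1}{X{\left(- u{\left(12 \right)} \right)}} = \frac{1}{\frac{1}{\left(-1\right) \left(\left(- \frac{1}{17}\right) 12\right)}} = \frac{1}{\frac{1}{\left(-1\right) \left(- \frac{12}{17}\right)}} = \frac{1}{\frac{1}{\frac{12}{17}}} = \frac{1}{\frac{17}{12}} = \frac{12}{17}$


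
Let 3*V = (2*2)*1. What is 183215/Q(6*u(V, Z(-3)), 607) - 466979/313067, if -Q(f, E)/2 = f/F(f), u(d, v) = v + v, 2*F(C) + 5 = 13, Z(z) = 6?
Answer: -57375381649/11270412 ≈ -5090.8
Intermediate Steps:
V = 4/3 (V = ((2*2)*1)/3 = (4*1)/3 = (1/3)*4 = 4/3 ≈ 1.3333)
F(C) = 4 (F(C) = -5/2 + (1/2)*13 = -5/2 + 13/2 = 4)
u(d, v) = 2*v
Q(f, E) = -f/2 (Q(f, E) = -2*f/4 = -f/2)
183215/Q(6*u(V, Z(-3)), 607) - 466979/313067 = 183215/((-3*2*6)) - 466979/313067 = 183215/((-3*12)) - 466979*1/313067 = 183215/((-1/2*72)) - 466979/313067 = 183215/(-36) - 466979/313067 = 183215*(-1/36) - 466979/313067 = -183215/36 - 466979/313067 = -57375381649/11270412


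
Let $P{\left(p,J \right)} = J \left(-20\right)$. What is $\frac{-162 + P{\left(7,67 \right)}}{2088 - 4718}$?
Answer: $\frac{751}{1315} \approx 0.5711$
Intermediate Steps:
$P{\left(p,J \right)} = - 20 J$
$\frac{-162 + P{\left(7,67 \right)}}{2088 - 4718} = \frac{-162 - 1340}{2088 - 4718} = \frac{-162 - 1340}{-2630} = \left(-1502\right) \left(- \frac{1}{2630}\right) = \frac{751}{1315}$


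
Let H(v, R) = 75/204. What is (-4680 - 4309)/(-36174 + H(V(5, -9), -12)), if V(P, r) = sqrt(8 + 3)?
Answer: 611252/2459807 ≈ 0.24850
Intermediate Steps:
V(P, r) = sqrt(11)
H(v, R) = 25/68 (H(v, R) = 75*(1/204) = 25/68)
(-4680 - 4309)/(-36174 + H(V(5, -9), -12)) = (-4680 - 4309)/(-36174 + 25/68) = -8989/(-2459807/68) = -8989*(-68/2459807) = 611252/2459807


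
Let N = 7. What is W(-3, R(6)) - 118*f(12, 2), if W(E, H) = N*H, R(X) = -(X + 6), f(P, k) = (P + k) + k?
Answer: -1972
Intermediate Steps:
f(P, k) = P + 2*k
R(X) = -6 - X (R(X) = -(6 + X) = -6 - X)
W(E, H) = 7*H
W(-3, R(6)) - 118*f(12, 2) = 7*(-6 - 1*6) - 118*(12 + 2*2) = 7*(-6 - 6) - 118*(12 + 4) = 7*(-12) - 118*16 = -84 - 1888 = -1972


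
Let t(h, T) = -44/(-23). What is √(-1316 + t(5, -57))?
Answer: 4*I*√43447/23 ≈ 36.25*I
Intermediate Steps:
t(h, T) = 44/23 (t(h, T) = -44*(-1/23) = 44/23)
√(-1316 + t(5, -57)) = √(-1316 + 44/23) = √(-30224/23) = 4*I*√43447/23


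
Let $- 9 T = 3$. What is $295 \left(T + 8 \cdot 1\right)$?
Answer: $\frac{6785}{3} \approx 2261.7$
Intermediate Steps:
$T = - \frac{1}{3}$ ($T = \left(- \frac{1}{9}\right) 3 = - \frac{1}{3} \approx -0.33333$)
$295 \left(T + 8 \cdot 1\right) = 295 \left(- \frac{1}{3} + 8 \cdot 1\right) = 295 \left(- \frac{1}{3} + 8\right) = 295 \cdot \frac{23}{3} = \frac{6785}{3}$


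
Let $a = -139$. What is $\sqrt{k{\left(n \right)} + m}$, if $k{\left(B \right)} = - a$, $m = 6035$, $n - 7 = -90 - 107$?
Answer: $21 \sqrt{14} \approx 78.575$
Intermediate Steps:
$n = -190$ ($n = 7 - 197 = -190$)
$k{\left(B \right)} = 139$ ($k{\left(B \right)} = \left(-1\right) \left(-139\right) = 139$)
$\sqrt{k{\left(n \right)} + m} = \sqrt{139 + 6035} = \sqrt{6174} = 21 \sqrt{14}$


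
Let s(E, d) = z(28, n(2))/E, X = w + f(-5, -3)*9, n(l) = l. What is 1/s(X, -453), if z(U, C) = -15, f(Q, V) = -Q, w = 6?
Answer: -17/5 ≈ -3.4000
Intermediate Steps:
X = 51 (X = 6 - 1*(-5)*9 = 6 + 5*9 = 6 + 45 = 51)
s(E, d) = -15/E
1/s(X, -453) = 1/(-15/51) = 1/(-15*1/51) = 1/(-5/17) = -17/5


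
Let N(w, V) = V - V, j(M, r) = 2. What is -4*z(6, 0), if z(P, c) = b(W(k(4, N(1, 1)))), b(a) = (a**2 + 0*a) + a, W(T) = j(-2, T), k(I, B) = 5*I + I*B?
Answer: -24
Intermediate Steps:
N(w, V) = 0
k(I, B) = 5*I + B*I
W(T) = 2
b(a) = a + a**2 (b(a) = (a**2 + 0) + a = a**2 + a = a + a**2)
z(P, c) = 6 (z(P, c) = 2*(1 + 2) = 2*3 = 6)
-4*z(6, 0) = -4*6 = -24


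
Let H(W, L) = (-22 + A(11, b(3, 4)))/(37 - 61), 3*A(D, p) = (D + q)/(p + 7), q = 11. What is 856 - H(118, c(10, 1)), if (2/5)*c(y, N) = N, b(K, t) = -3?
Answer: 123143/144 ≈ 855.16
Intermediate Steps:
A(D, p) = (11 + D)/(3*(7 + p)) (A(D, p) = ((D + 11)/(p + 7))/3 = ((11 + D)/(7 + p))/3 = (11 + D)/(3*(7 + p)))
c(y, N) = 5*N/2
H(W, L) = 121/144 (H(W, L) = (-22 + (11 + 11)/(3*(7 - 3)))/(37 - 61) = (-22 + (⅓)*22/4)/(-24) = (-22 + (⅓)*(¼)*22)*(-1/24) = (-22 + 11/6)*(-1/24) = -121/6*(-1/24) = 121/144)
856 - H(118, c(10, 1)) = 856 - 1*121/144 = 856 - 121/144 = 123143/144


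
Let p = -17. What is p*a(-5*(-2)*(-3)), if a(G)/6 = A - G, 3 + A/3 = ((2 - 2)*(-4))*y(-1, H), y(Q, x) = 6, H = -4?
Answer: -2142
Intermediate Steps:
A = -9 (A = -9 + 3*(((2 - 2)*(-4))*6) = -9 + 3*((0*(-4))*6) = -9 + 3*(0*6) = -9 + 3*0 = -9 + 0 = -9)
a(G) = -54 - 6*G (a(G) = 6*(-9 - G) = -54 - 6*G)
p*a(-5*(-2)*(-3)) = -17*(-54 - 6*(-5*(-2))*(-3)) = -17*(-54 - 60*(-3)) = -17*(-54 - 6*(-30)) = -17*(-54 + 180) = -17*126 = -2142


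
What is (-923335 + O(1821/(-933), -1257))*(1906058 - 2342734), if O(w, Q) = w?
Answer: 125394915979392/311 ≈ 4.0320e+11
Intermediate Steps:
(-923335 + O(1821/(-933), -1257))*(1906058 - 2342734) = (-923335 + 1821/(-933))*(1906058 - 2342734) = (-923335 + 1821*(-1/933))*(-436676) = (-923335 - 607/311)*(-436676) = -287157792/311*(-436676) = 125394915979392/311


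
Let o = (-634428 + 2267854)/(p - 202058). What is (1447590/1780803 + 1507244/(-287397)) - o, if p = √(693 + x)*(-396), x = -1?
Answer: 2126768857489595476229/578884398267319290927 - 323418348*√173/10179729673 ≈ 3.2560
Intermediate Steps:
p = -792*√173 (p = √(693 - 1)*(-396) = √692*(-396) = (2*√173)*(-396) = -792*√173 ≈ -10417.)
o = 1633426/(-202058 - 792*√173) (o = (-634428 + 2267854)/(-792*√173 - 202058) = 1633426/(-202058 - 792*√173) ≈ -7.6876)
(1447590/1780803 + 1507244/(-287397)) - o = (1447590/1780803 + 1507244/(-287397)) - (-82511697677/10179729673 + 323418348*√173/10179729673) = (1447590*(1/1780803) + 1507244*(-1/287397)) + (82511697677/10179729673 - 323418348*√173/10179729673) = (482530/593601 - 1507244/287397) + (82511697677/10179729673 - 323418348*√173/10179729673) = -252007957078/56866382199 + (82511697677/10179729673 - 323418348*√173/10179729673) = 2126768857489595476229/578884398267319290927 - 323418348*√173/10179729673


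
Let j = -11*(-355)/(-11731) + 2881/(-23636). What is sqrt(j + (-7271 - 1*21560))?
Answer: 7*I*sqrt(11309112316347457877)/138636958 ≈ 169.8*I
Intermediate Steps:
j = -126095591/277273916 (j = 3905*(-1/11731) + 2881*(-1/23636) = -3905/11731 - 2881/23636 = -126095591/277273916 ≈ -0.45477)
sqrt(j + (-7271 - 1*21560)) = sqrt(-126095591/277273916 + (-7271 - 1*21560)) = sqrt(-126095591/277273916 + (-7271 - 21560)) = sqrt(-126095591/277273916 - 28831) = sqrt(-7994210367787/277273916) = 7*I*sqrt(11309112316347457877)/138636958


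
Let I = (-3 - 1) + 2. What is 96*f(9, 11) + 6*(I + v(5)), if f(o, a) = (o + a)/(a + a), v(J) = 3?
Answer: 1026/11 ≈ 93.273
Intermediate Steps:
I = -2 (I = -4 + 2 = -2)
f(o, a) = (a + o)/(2*a) (f(o, a) = (a + o)/((2*a)) = (a + o)*(1/(2*a)) = (a + o)/(2*a))
96*f(9, 11) + 6*(I + v(5)) = 96*((1/2)*(11 + 9)/11) + 6*(-2 + 3) = 96*((1/2)*(1/11)*20) + 6*1 = 96*(10/11) + 6 = 960/11 + 6 = 1026/11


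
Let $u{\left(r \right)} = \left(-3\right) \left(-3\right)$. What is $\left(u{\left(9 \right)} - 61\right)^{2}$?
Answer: $2704$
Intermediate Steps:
$u{\left(r \right)} = 9$
$\left(u{\left(9 \right)} - 61\right)^{2} = \left(9 - 61\right)^{2} = \left(-52\right)^{2} = 2704$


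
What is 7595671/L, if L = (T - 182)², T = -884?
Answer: 7595671/1136356 ≈ 6.6842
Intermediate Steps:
L = 1136356 (L = (-884 - 182)² = (-1066)² = 1136356)
7595671/L = 7595671/1136356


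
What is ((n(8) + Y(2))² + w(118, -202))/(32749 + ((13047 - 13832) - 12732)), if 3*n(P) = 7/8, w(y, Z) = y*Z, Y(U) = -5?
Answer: -13716767/11077632 ≈ -1.2382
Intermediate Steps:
w(y, Z) = Z*y
n(P) = 7/24 (n(P) = (7/8)/3 = (7*(⅛))/3 = (⅓)*(7/8) = 7/24)
((n(8) + Y(2))² + w(118, -202))/(32749 + ((13047 - 13832) - 12732)) = ((7/24 - 5)² - 202*118)/(32749 + ((13047 - 13832) - 12732)) = ((-113/24)² - 23836)/(32749 + (-785 - 12732)) = (12769/576 - 23836)/(32749 - 13517) = -13716767/576/19232 = -13716767/576*1/19232 = -13716767/11077632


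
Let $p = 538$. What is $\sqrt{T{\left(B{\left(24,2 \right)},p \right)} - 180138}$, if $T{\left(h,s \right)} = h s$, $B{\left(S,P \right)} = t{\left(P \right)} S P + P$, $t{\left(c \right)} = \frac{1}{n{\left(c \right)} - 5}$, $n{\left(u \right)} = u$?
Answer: $7 i \sqrt{3830} \approx 433.21 i$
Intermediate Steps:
$t{\left(c \right)} = \frac{1}{-5 + c}$ ($t{\left(c \right)} = \frac{1}{c - 5} = \frac{1}{-5 + c}$)
$B{\left(S,P \right)} = P + \frac{P S}{-5 + P}$ ($B{\left(S,P \right)} = \frac{S}{-5 + P} P + P = \frac{P S}{-5 + P} + P = P + \frac{P S}{-5 + P}$)
$\sqrt{T{\left(B{\left(24,2 \right)},p \right)} - 180138} = \sqrt{\frac{2 \left(-5 + 2 + 24\right)}{-5 + 2} \cdot 538 - 180138} = \sqrt{2 \frac{1}{-3} \cdot 21 \cdot 538 - 180138} = \sqrt{2 \left(- \frac{1}{3}\right) 21 \cdot 538 - 180138} = \sqrt{\left(-14\right) 538 - 180138} = \sqrt{-7532 - 180138} = \sqrt{-187670} = 7 i \sqrt{3830}$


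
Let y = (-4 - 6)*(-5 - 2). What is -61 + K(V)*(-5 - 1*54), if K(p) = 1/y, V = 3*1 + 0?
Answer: -4329/70 ≈ -61.843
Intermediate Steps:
y = 70 (y = -10*(-7) = 70)
V = 3 (V = 3 + 0 = 3)
K(p) = 1/70
-61 + K(V)*(-5 - 1*54) = -61 + (-5 - 1*54)/70 = -61 + (-5 - 54)/70 = -61 + (1/70)*(-59) = -61 - 59/70 = -4329/70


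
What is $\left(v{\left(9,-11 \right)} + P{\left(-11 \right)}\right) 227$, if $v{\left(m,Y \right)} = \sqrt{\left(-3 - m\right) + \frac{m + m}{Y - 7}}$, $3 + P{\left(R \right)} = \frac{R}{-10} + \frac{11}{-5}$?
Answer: $- \frac{9307}{10} + 227 i \sqrt{13} \approx -930.7 + 818.46 i$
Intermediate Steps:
$P{\left(R \right)} = - \frac{26}{5} - \frac{R}{10}$ ($P{\left(R \right)} = -3 + \left(\frac{R}{-10} + \frac{11}{-5}\right) = -3 + \left(R \left(- \frac{1}{10}\right) + 11 \left(- \frac{1}{5}\right)\right) = -3 - \left(\frac{11}{5} + \frac{R}{10}\right) = - \frac{26}{5} - \frac{R}{10}$)
$v{\left(m,Y \right)} = \sqrt{-3 - m + \frac{2 m}{-7 + Y}}$ ($v{\left(m,Y \right)} = \sqrt{\left(-3 - m\right) + \frac{2 m}{-7 + Y}} = \sqrt{-3 - m + \frac{2 m}{-7 + Y}}$)
$\left(v{\left(9,-11 \right)} + P{\left(-11 \right)}\right) 227 = \left(\sqrt{\frac{2 \cdot 9 - \left(-7 - 11\right) \left(3 + 9\right)}{-7 - 11}} - \frac{41}{10}\right) 227 = \left(\sqrt{\frac{18 - \left(-18\right) 12}{-18}} + \left(- \frac{26}{5} + \frac{11}{10}\right)\right) 227 = \left(\sqrt{- \frac{18 + 216}{18}} - \frac{41}{10}\right) 227 = \left(\sqrt{\left(- \frac{1}{18}\right) 234} - \frac{41}{10}\right) 227 = \left(\sqrt{-13} - \frac{41}{10}\right) 227 = \left(i \sqrt{13} - \frac{41}{10}\right) 227 = \left(- \frac{41}{10} + i \sqrt{13}\right) 227 = - \frac{9307}{10} + 227 i \sqrt{13}$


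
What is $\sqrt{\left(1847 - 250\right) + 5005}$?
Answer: $\sqrt{6602} \approx 81.253$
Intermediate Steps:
$\sqrt{\left(1847 - 250\right) + 5005} = \sqrt{1597 + 5005} = \sqrt{6602}$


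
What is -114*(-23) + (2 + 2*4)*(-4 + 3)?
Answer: 2612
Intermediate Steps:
-114*(-23) + (2 + 2*4)*(-4 + 3) = 2622 + (2 + 8)*(-1) = 2622 + 10*(-1) = 2622 - 10 = 2612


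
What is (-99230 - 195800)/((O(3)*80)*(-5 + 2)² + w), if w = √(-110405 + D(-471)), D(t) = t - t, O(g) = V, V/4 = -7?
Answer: 1189560960/81307201 + 59006*I*√110405/81307201 ≈ 14.63 + 0.24114*I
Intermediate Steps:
V = -28 (V = 4*(-7) = -28)
O(g) = -28
D(t) = 0
w = I*√110405 (w = √(-110405 + 0) = √(-110405) = I*√110405 ≈ 332.27*I)
(-99230 - 195800)/((O(3)*80)*(-5 + 2)² + w) = (-99230 - 195800)/((-28*80)*(-5 + 2)² + I*√110405) = -295030/(-2240*(-3)² + I*√110405) = -295030/(-2240*9 + I*√110405) = -295030/(-20160 + I*√110405)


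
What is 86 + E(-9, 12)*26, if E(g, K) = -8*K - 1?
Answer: -2436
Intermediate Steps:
E(g, K) = -1 - 8*K
86 + E(-9, 12)*26 = 86 + (-1 - 8*12)*26 = 86 + (-1 - 96)*26 = 86 - 97*26 = 86 - 2522 = -2436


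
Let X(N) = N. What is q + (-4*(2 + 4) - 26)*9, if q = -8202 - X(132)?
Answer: -8784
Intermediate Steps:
q = -8334 (q = -8202 - 1*132 = -8202 - 132 = -8334)
q + (-4*(2 + 4) - 26)*9 = -8334 + (-4*(2 + 4) - 26)*9 = -8334 + (-4*6 - 26)*9 = -8334 + (-24 - 26)*9 = -8334 - 50*9 = -8334 - 450 = -8784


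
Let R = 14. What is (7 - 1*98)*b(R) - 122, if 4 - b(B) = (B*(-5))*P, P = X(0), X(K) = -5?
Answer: 31364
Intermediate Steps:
P = -5
b(B) = 4 - 25*B (b(B) = 4 - B*(-5)*(-5) = 4 - (-5*B)*(-5) = 4 - 25*B)
(7 - 1*98)*b(R) - 122 = (7 - 1*98)*(4 - 25*14) - 122 = (7 - 98)*(4 - 350) - 122 = -91*(-346) - 122 = 31486 - 122 = 31364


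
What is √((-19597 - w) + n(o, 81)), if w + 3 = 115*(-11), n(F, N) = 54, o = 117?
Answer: 5*I*√731 ≈ 135.19*I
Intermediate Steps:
w = -1268 (w = -3 + 115*(-11) = -3 - 1265 = -1268)
√((-19597 - w) + n(o, 81)) = √((-19597 - 1*(-1268)) + 54) = √((-19597 + 1268) + 54) = √(-18329 + 54) = √(-18275) = 5*I*√731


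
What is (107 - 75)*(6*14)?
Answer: 2688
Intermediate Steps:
(107 - 75)*(6*14) = 32*84 = 2688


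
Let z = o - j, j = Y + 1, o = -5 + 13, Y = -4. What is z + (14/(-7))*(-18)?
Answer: 47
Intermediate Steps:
o = 8
j = -3 (j = -4 + 1 = -3)
z = 11 (z = 8 - 1*(-3) = 8 + 3 = 11)
z + (14/(-7))*(-18) = 11 + (14/(-7))*(-18) = 11 + (14*(-⅐))*(-18) = 11 - 2*(-18) = 11 + 36 = 47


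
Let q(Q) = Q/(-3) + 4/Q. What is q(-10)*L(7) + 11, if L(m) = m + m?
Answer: 781/15 ≈ 52.067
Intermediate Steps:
L(m) = 2*m
q(Q) = 4/Q - Q/3 (q(Q) = Q*(-⅓) + 4/Q = -Q/3 + 4/Q = 4/Q - Q/3)
q(-10)*L(7) + 11 = (4/(-10) - ⅓*(-10))*(2*7) + 11 = (4*(-⅒) + 10/3)*14 + 11 = (-⅖ + 10/3)*14 + 11 = (44/15)*14 + 11 = 616/15 + 11 = 781/15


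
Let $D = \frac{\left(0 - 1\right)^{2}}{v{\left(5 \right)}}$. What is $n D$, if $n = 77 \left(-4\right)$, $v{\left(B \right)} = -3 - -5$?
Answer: $-154$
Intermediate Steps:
$v{\left(B \right)} = 2$ ($v{\left(B \right)} = -3 + 5 = 2$)
$n = -308$
$D = \frac{1}{2}$ ($D = \frac{\left(0 - 1\right)^{2}}{2} = \left(-1\right)^{2} \cdot \frac{1}{2} = 1 \cdot \frac{1}{2} = \frac{1}{2} \approx 0.5$)
$n D = \left(-308\right) \frac{1}{2} = -154$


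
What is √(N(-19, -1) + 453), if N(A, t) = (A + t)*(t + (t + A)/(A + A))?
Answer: √166953/19 ≈ 21.505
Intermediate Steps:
N(A, t) = (A + t)*(t + (A + t)/(2*A)) (N(A, t) = (A + t)*(t + (A + t)/((2*A))) = (A + t)*(t + (A + t)*(1/(2*A))) = (A + t)*(t + (A + t)/(2*A)))
√(N(-19, -1) + 453) = √((-1 + (-1)² + (½)*(-19) - 19*(-1) + (½)*(-1)²/(-19)) + 453) = √((-1 + 1 - 19/2 + 19 + (½)*(-1/19)*1) + 453) = √((-1 + 1 - 19/2 + 19 - 1/38) + 453) = √(180/19 + 453) = √(8787/19) = √166953/19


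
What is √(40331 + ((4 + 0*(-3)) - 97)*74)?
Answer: √33449 ≈ 182.89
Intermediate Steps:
√(40331 + ((4 + 0*(-3)) - 97)*74) = √(40331 + ((4 + 0) - 97)*74) = √(40331 + (4 - 97)*74) = √(40331 - 93*74) = √(40331 - 6882) = √33449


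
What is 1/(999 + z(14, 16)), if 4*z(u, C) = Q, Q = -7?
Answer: 4/3989 ≈ 0.0010028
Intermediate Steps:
z(u, C) = -7/4 (z(u, C) = (¼)*(-7) = -7/4)
1/(999 + z(14, 16)) = 1/(999 - 7/4) = 1/(3989/4) = 4/3989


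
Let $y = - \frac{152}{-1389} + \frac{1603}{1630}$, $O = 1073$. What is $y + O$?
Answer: $\frac{2431821437}{2264070} \approx 1074.1$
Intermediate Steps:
$y = \frac{2474327}{2264070}$ ($y = \left(-152\right) \left(- \frac{1}{1389}\right) + 1603 \cdot \frac{1}{1630} = \frac{152}{1389} + \frac{1603}{1630} = \frac{2474327}{2264070} \approx 1.0929$)
$y + O = \frac{2474327}{2264070} + 1073 = \frac{2431821437}{2264070}$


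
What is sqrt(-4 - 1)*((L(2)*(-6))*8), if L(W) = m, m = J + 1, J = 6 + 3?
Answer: -480*I*sqrt(5) ≈ -1073.3*I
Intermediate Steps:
J = 9
m = 10 (m = 9 + 1 = 10)
L(W) = 10
sqrt(-4 - 1)*((L(2)*(-6))*8) = sqrt(-4 - 1)*((10*(-6))*8) = sqrt(-5)*(-60*8) = (I*sqrt(5))*(-480) = -480*I*sqrt(5)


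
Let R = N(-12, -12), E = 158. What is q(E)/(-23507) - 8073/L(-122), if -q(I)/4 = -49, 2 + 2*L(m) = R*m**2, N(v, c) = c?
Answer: 172268231/2099292635 ≈ 0.082060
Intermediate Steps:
R = -12
L(m) = -1 - 6*m**2 (L(m) = -1 + (-12*m**2)/2 = -1 - 6*m**2)
q(I) = 196 (q(I) = -4*(-49) = 196)
q(E)/(-23507) - 8073/L(-122) = 196/(-23507) - 8073/(-1 - 6*(-122)**2) = 196*(-1/23507) - 8073/(-1 - 6*14884) = -196/23507 - 8073/(-1 - 89304) = -196/23507 - 8073/(-89305) = -196/23507 - 8073*(-1/89305) = -196/23507 + 8073/89305 = 172268231/2099292635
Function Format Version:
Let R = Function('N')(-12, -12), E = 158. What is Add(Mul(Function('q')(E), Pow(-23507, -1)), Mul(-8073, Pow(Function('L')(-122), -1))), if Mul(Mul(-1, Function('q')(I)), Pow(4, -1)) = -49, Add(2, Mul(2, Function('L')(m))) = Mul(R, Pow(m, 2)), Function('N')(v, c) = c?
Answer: Rational(172268231, 2099292635) ≈ 0.082060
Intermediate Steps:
R = -12
Function('L')(m) = Add(-1, Mul(-6, Pow(m, 2))) (Function('L')(m) = Add(-1, Mul(Rational(1, 2), Mul(-12, Pow(m, 2)))) = Add(-1, Mul(-6, Pow(m, 2))))
Function('q')(I) = 196 (Function('q')(I) = Mul(-4, -49) = 196)
Add(Mul(Function('q')(E), Pow(-23507, -1)), Mul(-8073, Pow(Function('L')(-122), -1))) = Add(Mul(196, Pow(-23507, -1)), Mul(-8073, Pow(Add(-1, Mul(-6, Pow(-122, 2))), -1))) = Add(Mul(196, Rational(-1, 23507)), Mul(-8073, Pow(Add(-1, Mul(-6, 14884)), -1))) = Add(Rational(-196, 23507), Mul(-8073, Pow(Add(-1, -89304), -1))) = Add(Rational(-196, 23507), Mul(-8073, Pow(-89305, -1))) = Add(Rational(-196, 23507), Mul(-8073, Rational(-1, 89305))) = Add(Rational(-196, 23507), Rational(8073, 89305)) = Rational(172268231, 2099292635)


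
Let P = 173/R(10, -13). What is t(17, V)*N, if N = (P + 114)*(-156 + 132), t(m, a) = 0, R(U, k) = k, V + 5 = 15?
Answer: 0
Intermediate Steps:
V = 10 (V = -5 + 15 = 10)
P = -173/13 (P = 173/(-13) = 173*(-1/13) = -173/13 ≈ -13.308)
N = -31416/13 (N = (-173/13 + 114)*(-156 + 132) = (1309/13)*(-24) = -31416/13 ≈ -2416.6)
t(17, V)*N = 0*(-31416/13) = 0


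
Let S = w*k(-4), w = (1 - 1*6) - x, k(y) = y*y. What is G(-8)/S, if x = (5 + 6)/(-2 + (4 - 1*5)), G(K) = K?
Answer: 3/8 ≈ 0.37500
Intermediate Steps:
k(y) = y²
x = -11/3 (x = 11/(-2 + (4 - 5)) = 11/(-2 - 1) = 11/(-3) = 11*(-⅓) = -11/3 ≈ -3.6667)
w = -4/3 (w = (1 - 1*6) - 1*(-11/3) = (1 - 6) + 11/3 = -5 + 11/3 = -4/3 ≈ -1.3333)
S = -64/3 (S = -4/3*(-4)² = -4/3*16 = -64/3 ≈ -21.333)
G(-8)/S = -8/(-64/3) = -8*(-3/64) = 3/8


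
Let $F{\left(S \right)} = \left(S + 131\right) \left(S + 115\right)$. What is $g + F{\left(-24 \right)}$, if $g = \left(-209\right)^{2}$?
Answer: $53418$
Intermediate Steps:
$g = 43681$
$F{\left(S \right)} = \left(115 + S\right) \left(131 + S\right)$ ($F{\left(S \right)} = \left(131 + S\right) \left(115 + S\right) = \left(115 + S\right) \left(131 + S\right)$)
$g + F{\left(-24 \right)} = 43681 + \left(15065 + \left(-24\right)^{2} + 246 \left(-24\right)\right) = 43681 + \left(15065 + 576 - 5904\right) = 43681 + 9737 = 53418$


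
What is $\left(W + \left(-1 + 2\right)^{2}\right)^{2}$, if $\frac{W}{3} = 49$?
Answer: $21904$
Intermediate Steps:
$W = 147$ ($W = 3 \cdot 49 = 147$)
$\left(W + \left(-1 + 2\right)^{2}\right)^{2} = \left(147 + \left(-1 + 2\right)^{2}\right)^{2} = \left(147 + 1^{2}\right)^{2} = \left(147 + 1\right)^{2} = 148^{2} = 21904$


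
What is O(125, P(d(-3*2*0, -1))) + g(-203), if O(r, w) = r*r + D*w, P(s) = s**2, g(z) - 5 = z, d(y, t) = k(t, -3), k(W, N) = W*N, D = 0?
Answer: 15427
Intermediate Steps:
k(W, N) = N*W
d(y, t) = -3*t
g(z) = 5 + z
O(r, w) = r**2 (O(r, w) = r*r + 0*w = r**2 + 0 = r**2)
O(125, P(d(-3*2*0, -1))) + g(-203) = 125**2 + (5 - 203) = 15625 - 198 = 15427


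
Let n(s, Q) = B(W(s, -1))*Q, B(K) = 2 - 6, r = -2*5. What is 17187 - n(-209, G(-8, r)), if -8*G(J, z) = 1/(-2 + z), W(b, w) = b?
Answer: 412489/24 ≈ 17187.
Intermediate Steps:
r = -10
B(K) = -4
G(J, z) = -1/(8*(-2 + z))
n(s, Q) = -4*Q
17187 - n(-209, G(-8, r)) = 17187 - (-4)*(-1/(-16 + 8*(-10))) = 17187 - (-4)*(-1/(-16 - 80)) = 17187 - (-4)*(-1/(-96)) = 17187 - (-4)*(-1*(-1/96)) = 17187 - (-4)/96 = 17187 - 1*(-1/24) = 17187 + 1/24 = 412489/24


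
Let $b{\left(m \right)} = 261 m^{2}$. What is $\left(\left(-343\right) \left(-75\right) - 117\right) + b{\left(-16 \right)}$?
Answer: $92424$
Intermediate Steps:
$\left(\left(-343\right) \left(-75\right) - 117\right) + b{\left(-16 \right)} = \left(\left(-343\right) \left(-75\right) - 117\right) + 261 \left(-16\right)^{2} = \left(25725 - 117\right) + 261 \cdot 256 = 25608 + 66816 = 92424$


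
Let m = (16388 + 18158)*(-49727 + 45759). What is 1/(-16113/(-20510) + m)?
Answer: -20510/2811480593167 ≈ -7.2951e-9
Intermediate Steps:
m = -137078528 (m = 34546*(-3968) = -137078528)
1/(-16113/(-20510) + m) = 1/(-16113/(-20510) - 137078528) = 1/(-16113*(-1/20510) - 137078528) = 1/(16113/20510 - 137078528) = 1/(-2811480593167/20510) = -20510/2811480593167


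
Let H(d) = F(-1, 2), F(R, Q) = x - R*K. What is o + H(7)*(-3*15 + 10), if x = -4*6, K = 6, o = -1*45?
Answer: 585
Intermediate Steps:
o = -45
x = -24
F(R, Q) = -24 - 6*R (F(R, Q) = -24 - R*6 = -24 - 6*R)
H(d) = -18 (H(d) = -24 - 6*(-1) = -24 + 6 = -18)
o + H(7)*(-3*15 + 10) = -45 - 18*(-3*15 + 10) = -45 - 18*(-45 + 10) = -45 - 18*(-35) = -45 + 630 = 585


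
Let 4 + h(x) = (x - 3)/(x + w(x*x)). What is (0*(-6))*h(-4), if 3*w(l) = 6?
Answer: 0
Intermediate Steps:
w(l) = 2 (w(l) = (⅓)*6 = 2)
h(x) = -4 + (-3 + x)/(2 + x) (h(x) = -4 + (x - 3)/(x + 2) = -4 + (-3 + x)/(2 + x))
(0*(-6))*h(-4) = (0*(-6))*((-11 - 3*(-4))/(2 - 4)) = 0*((-11 + 12)/(-2)) = 0*(-½*1) = 0*(-½) = 0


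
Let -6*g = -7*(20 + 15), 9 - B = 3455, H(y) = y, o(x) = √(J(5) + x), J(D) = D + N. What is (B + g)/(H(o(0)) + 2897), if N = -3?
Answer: -59188607/50355642 + 20431*√2/50355642 ≈ -1.1748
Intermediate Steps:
J(D) = -3 + D (J(D) = D - 3 = -3 + D)
o(x) = √(2 + x) (o(x) = √((-3 + 5) + x) = √(2 + x))
B = -3446 (B = 9 - 1*3455 = 9 - 3455 = -3446)
g = 245/6 (g = -(-7)*(20 + 15)/6 = -(-7)*35/6 = -⅙*(-245) = 245/6 ≈ 40.833)
(B + g)/(H(o(0)) + 2897) = (-3446 + 245/6)/(√(2 + 0) + 2897) = -20431/(6*(√2 + 2897)) = -20431/(6*(2897 + √2))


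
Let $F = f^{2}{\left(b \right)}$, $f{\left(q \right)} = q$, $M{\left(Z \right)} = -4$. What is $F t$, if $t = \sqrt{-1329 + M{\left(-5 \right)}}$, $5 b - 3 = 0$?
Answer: $\frac{9 i \sqrt{1333}}{25} \approx 13.144 i$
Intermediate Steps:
$b = \frac{3}{5}$ ($b = \frac{3}{5} + \frac{1}{5} \cdot 0 = \frac{3}{5} + 0 = \frac{3}{5} \approx 0.6$)
$F = \frac{9}{25}$ ($F = \left(\frac{3}{5}\right)^{2} = \frac{9}{25} \approx 0.36$)
$t = i \sqrt{1333}$ ($t = \sqrt{-1329 - 4} = \sqrt{-1333} = i \sqrt{1333} \approx 36.51 i$)
$F t = \frac{9 i \sqrt{1333}}{25}$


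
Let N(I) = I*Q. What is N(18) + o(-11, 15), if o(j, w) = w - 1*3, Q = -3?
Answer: -42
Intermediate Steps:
o(j, w) = -3 + w (o(j, w) = w - 3 = -3 + w)
N(I) = -3*I (N(I) = I*(-3) = -3*I)
N(18) + o(-11, 15) = -3*18 + (-3 + 15) = -54 + 12 = -42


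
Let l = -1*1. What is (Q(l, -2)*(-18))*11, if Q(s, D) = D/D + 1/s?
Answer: 0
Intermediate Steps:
l = -1
Q(s, D) = 1 + 1/s
(Q(l, -2)*(-18))*11 = (((1 - 1)/(-1))*(-18))*11 = (-1*0*(-18))*11 = (0*(-18))*11 = 0*11 = 0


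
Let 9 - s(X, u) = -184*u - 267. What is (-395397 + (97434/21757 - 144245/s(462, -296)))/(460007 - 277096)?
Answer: -466152117149395/215646273647876 ≈ -2.1617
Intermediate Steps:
s(X, u) = 276 + 184*u (s(X, u) = 9 - (-184*u - 267) = 9 - (-267 - 184*u) = 9 + (267 + 184*u) = 276 + 184*u)
(-395397 + (97434/21757 - 144245/s(462, -296)))/(460007 - 277096) = (-395397 + (97434/21757 - 144245/(276 + 184*(-296))))/(460007 - 277096) = (-395397 + (97434*(1/21757) - 144245/(276 - 54464)))/182911 = (-395397 + (97434/21757 - 144245/(-54188)))*(1/182911) = (-395397 + (97434/21757 - 144245*(-1/54188)))*(1/182911) = (-395397 + (97434/21757 + 144245/54188))*(1/182911) = (-395397 + 8418092057/1178968316)*(1/182911) = -466152117149395/1178968316*1/182911 = -466152117149395/215646273647876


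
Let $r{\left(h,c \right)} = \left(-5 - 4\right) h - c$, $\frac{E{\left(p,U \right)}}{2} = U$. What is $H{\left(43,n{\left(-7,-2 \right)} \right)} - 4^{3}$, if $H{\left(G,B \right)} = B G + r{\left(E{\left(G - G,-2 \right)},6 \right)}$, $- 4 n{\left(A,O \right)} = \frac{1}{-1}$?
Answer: $- \frac{93}{4} \approx -23.25$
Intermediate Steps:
$E{\left(p,U \right)} = 2 U$
$n{\left(A,O \right)} = \frac{1}{4}$ ($n{\left(A,O \right)} = - \frac{1}{4 \left(-1\right)} = \left(- \frac{1}{4}\right) \left(-1\right) = \frac{1}{4}$)
$r{\left(h,c \right)} = - c - 9 h$ ($r{\left(h,c \right)} = - 9 h - c = - c - 9 h$)
$H{\left(G,B \right)} = 30 + B G$ ($H{\left(G,B \right)} = B G - \left(6 + 9 \cdot 2 \left(-2\right)\right) = B G - -30 = B G + \left(-6 + 36\right) = B G + 30 = 30 + B G$)
$H{\left(43,n{\left(-7,-2 \right)} \right)} - 4^{3} = \left(30 + \frac{1}{4} \cdot 43\right) - 4^{3} = \left(30 + \frac{43}{4}\right) - 64 = \frac{163}{4} - 64 = - \frac{93}{4}$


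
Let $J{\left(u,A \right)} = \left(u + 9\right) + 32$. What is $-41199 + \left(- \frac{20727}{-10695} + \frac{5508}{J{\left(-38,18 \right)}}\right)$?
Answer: $- \frac{140322186}{3565} \approx -39361.0$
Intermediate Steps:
$J{\left(u,A \right)} = 41 + u$ ($J{\left(u,A \right)} = \left(9 + u\right) + 32 = 41 + u$)
$-41199 + \left(- \frac{20727}{-10695} + \frac{5508}{J{\left(-38,18 \right)}}\right) = -41199 - \left(- \frac{6909}{3565} - \frac{5508}{41 - 38}\right) = -41199 - \left(- \frac{6909}{3565} - \frac{5508}{3}\right) = -41199 + \left(\frac{6909}{3565} + 5508 \cdot \frac{1}{3}\right) = -41199 + \left(\frac{6909}{3565} + 1836\right) = -41199 + \frac{6552249}{3565} = - \frac{140322186}{3565}$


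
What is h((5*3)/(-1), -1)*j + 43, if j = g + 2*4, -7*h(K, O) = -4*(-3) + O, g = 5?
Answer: 158/7 ≈ 22.571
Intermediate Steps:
h(K, O) = -12/7 - O/7 (h(K, O) = -(-4*(-3) + O)/7 = -(12 + O)/7 = -12/7 - O/7)
j = 13 (j = 5 + 2*4 = 5 + 8 = 13)
h((5*3)/(-1), -1)*j + 43 = (-12/7 - 1/7*(-1))*13 + 43 = (-12/7 + 1/7)*13 + 43 = -11/7*13 + 43 = -143/7 + 43 = 158/7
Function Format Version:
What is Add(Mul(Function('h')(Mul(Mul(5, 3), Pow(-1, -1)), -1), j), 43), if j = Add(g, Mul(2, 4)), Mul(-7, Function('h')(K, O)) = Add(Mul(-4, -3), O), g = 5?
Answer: Rational(158, 7) ≈ 22.571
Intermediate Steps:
Function('h')(K, O) = Add(Rational(-12, 7), Mul(Rational(-1, 7), O)) (Function('h')(K, O) = Mul(Rational(-1, 7), Add(Mul(-4, -3), O)) = Mul(Rational(-1, 7), Add(12, O)) = Add(Rational(-12, 7), Mul(Rational(-1, 7), O)))
j = 13 (j = Add(5, Mul(2, 4)) = Add(5, 8) = 13)
Add(Mul(Function('h')(Mul(Mul(5, 3), Pow(-1, -1)), -1), j), 43) = Add(Mul(Add(Rational(-12, 7), Mul(Rational(-1, 7), -1)), 13), 43) = Add(Mul(Add(Rational(-12, 7), Rational(1, 7)), 13), 43) = Add(Mul(Rational(-11, 7), 13), 43) = Add(Rational(-143, 7), 43) = Rational(158, 7)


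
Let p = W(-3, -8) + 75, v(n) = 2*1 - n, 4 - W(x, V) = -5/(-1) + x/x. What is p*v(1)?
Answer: 73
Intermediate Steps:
W(x, V) = -2 (W(x, V) = 4 - (-5/(-1) + x/x) = 4 - (-5*(-1) + 1) = 4 - (5 + 1) = 4 - 1*6 = 4 - 6 = -2)
v(n) = 2 - n
p = 73 (p = -2 + 75 = 73)
p*v(1) = 73*(2 - 1*1) = 73*(2 - 1) = 73*1 = 73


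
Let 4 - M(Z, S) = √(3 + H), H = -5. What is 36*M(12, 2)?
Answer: 144 - 36*I*√2 ≈ 144.0 - 50.912*I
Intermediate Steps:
M(Z, S) = 4 - I*√2 (M(Z, S) = 4 - √(3 - 5) = 4 - √(-2) = 4 - I*√2)
36*M(12, 2) = 36*(4 - I*√2) = 144 - 36*I*√2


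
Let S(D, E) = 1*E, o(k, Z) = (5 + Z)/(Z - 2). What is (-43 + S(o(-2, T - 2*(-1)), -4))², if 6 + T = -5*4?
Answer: 2209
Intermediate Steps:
T = -26 (T = -6 - 5*4 = -6 - 20 = -26)
o(k, Z) = (5 + Z)/(-2 + Z)
S(D, E) = E
(-43 + S(o(-2, T - 2*(-1)), -4))² = (-43 - 4)² = (-47)² = 2209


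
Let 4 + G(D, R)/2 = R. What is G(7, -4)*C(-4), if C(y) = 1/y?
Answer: 4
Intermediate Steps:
G(D, R) = -8 + 2*R
G(7, -4)*C(-4) = (-8 + 2*(-4))/(-4) = (-8 - 8)*(-1/4) = -16*(-1/4) = 4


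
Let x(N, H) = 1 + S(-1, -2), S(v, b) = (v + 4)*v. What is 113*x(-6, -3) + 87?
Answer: -139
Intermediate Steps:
S(v, b) = v*(4 + v) (S(v, b) = (4 + v)*v = v*(4 + v))
x(N, H) = -2 (x(N, H) = 1 - (4 - 1) = 1 - 1*3 = 1 - 3 = -2)
113*x(-6, -3) + 87 = 113*(-2) + 87 = -226 + 87 = -139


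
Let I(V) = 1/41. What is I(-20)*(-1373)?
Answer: -1373/41 ≈ -33.488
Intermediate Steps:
I(V) = 1/41
I(-20)*(-1373) = (1/41)*(-1373) = -1373/41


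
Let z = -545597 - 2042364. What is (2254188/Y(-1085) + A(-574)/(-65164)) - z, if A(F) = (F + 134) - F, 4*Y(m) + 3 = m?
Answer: 2857731393813/1107788 ≈ 2.5797e+6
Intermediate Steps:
Y(m) = -¾ + m/4
A(F) = 134 (A(F) = (134 + F) - F = 134)
z = -2587961
(2254188/Y(-1085) + A(-574)/(-65164)) - z = (2254188/(-¾ + (¼)*(-1085)) + 134/(-65164)) - 1*(-2587961) = (2254188/(-¾ - 1085/4) + 134*(-1/65164)) + 2587961 = (2254188/(-272) - 67/32582) + 2587961 = (2254188*(-1/272) - 67/32582) + 2587961 = (-563547/68 - 67/32582) + 2587961 = -9180746455/1107788 + 2587961 = 2857731393813/1107788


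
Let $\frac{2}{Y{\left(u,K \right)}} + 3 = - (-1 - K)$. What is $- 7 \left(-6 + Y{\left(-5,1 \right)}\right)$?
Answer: $56$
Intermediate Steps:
$Y{\left(u,K \right)} = \frac{2}{-2 + K}$ ($Y{\left(u,K \right)} = \frac{2}{-3 - \left(-1 - K\right)} = \frac{2}{-3 + \left(1 + K\right)} = \frac{2}{-2 + K}$)
$- 7 \left(-6 + Y{\left(-5,1 \right)}\right) = - 7 \left(-6 + \frac{2}{-2 + 1}\right) = - 7 \left(-6 + \frac{2}{-1}\right) = - 7 \left(-6 + 2 \left(-1\right)\right) = - 7 \left(-6 - 2\right) = \left(-7\right) \left(-8\right) = 56$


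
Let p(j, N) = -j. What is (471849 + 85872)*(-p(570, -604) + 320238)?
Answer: 178921358568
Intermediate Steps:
(471849 + 85872)*(-p(570, -604) + 320238) = (471849 + 85872)*(-(-1)*570 + 320238) = 557721*(-1*(-570) + 320238) = 557721*(570 + 320238) = 557721*320808 = 178921358568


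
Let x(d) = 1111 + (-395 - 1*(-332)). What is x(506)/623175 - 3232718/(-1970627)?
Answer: 2016614256746/1228045480725 ≈ 1.6421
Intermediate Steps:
x(d) = 1048 (x(d) = 1111 + (-395 + 332) = 1111 - 63 = 1048)
x(506)/623175 - 3232718/(-1970627) = 1048/623175 - 3232718/(-1970627) = 1048*(1/623175) - 3232718*(-1/1970627) = 1048/623175 + 3232718/1970627 = 2016614256746/1228045480725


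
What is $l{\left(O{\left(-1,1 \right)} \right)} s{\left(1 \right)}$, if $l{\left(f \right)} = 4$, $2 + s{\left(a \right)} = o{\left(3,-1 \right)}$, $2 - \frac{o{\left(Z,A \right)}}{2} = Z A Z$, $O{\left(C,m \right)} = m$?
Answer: $80$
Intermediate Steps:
$o{\left(Z,A \right)} = 4 - 2 A Z^{2}$ ($o{\left(Z,A \right)} = 4 - 2 Z A Z = 4 - 2 A Z Z = 4 - 2 A Z^{2}$)
$s{\left(a \right)} = 20$ ($s{\left(a \right)} = -2 - \left(-4 - 2 \cdot 3^{2}\right) = -2 - \left(-4 - 18\right) = -2 + \left(4 + 18\right) = -2 + 22 = 20$)
$l{\left(O{\left(-1,1 \right)} \right)} s{\left(1 \right)} = 4 \cdot 20 = 80$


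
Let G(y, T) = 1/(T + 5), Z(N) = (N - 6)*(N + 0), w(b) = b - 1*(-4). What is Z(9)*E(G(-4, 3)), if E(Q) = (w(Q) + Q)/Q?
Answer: 918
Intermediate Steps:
w(b) = 4 + b (w(b) = b + 4 = 4 + b)
Z(N) = N*(-6 + N) (Z(N) = (-6 + N)*N = N*(-6 + N))
G(y, T) = 1/(5 + T)
E(Q) = (4 + 2*Q)/Q (E(Q) = ((4 + Q) + Q)/Q = (4 + 2*Q)/Q)
Z(9)*E(G(-4, 3)) = (9*(-6 + 9))*(2 + 4/(1/(5 + 3))) = (9*3)*(2 + 4/(1/8)) = 27*(2 + 4/(⅛)) = 27*(2 + 4*8) = 27*(2 + 32) = 27*34 = 918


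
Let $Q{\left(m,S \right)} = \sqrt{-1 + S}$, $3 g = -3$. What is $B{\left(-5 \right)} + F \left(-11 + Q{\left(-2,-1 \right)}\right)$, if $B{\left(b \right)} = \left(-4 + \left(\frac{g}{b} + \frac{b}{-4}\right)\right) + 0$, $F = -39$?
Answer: $\frac{8529}{20} - 39 i \sqrt{2} \approx 426.45 - 55.154 i$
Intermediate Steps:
$g = -1$ ($g = \frac{1}{3} \left(-3\right) = -1$)
$B{\left(b \right)} = -4 - \frac{1}{b} - \frac{b}{4}$ ($B{\left(b \right)} = \left(-4 + \left(- \frac{1}{b} + \frac{b}{-4}\right)\right) + 0 = \left(-4 + \left(- \frac{1}{b} + b \left(- \frac{1}{4}\right)\right)\right) + 0 = \left(-4 - \left(\frac{1}{b} + \frac{b}{4}\right)\right) + 0 = \left(-4 - \frac{1}{b} - \frac{b}{4}\right) + 0 = -4 - \frac{1}{b} - \frac{b}{4}$)
$B{\left(-5 \right)} + F \left(-11 + Q{\left(-2,-1 \right)}\right) = \left(-4 - \frac{1}{-5} - - \frac{5}{4}\right) - 39 \left(-11 + \sqrt{-1 - 1}\right) = \left(-4 - - \frac{1}{5} + \frac{5}{4}\right) - 39 \left(-11 + \sqrt{-2}\right) = \left(-4 + \frac{1}{5} + \frac{5}{4}\right) - 39 \left(-11 + i \sqrt{2}\right) = - \frac{51}{20} + \left(429 - 39 i \sqrt{2}\right) = \frac{8529}{20} - 39 i \sqrt{2}$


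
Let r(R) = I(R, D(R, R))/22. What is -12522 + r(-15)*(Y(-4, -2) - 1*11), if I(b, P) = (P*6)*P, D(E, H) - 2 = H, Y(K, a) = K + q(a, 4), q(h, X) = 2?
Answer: -144333/11 ≈ -13121.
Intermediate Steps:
Y(K, a) = 2 + K (Y(K, a) = K + 2 = 2 + K)
D(E, H) = 2 + H
I(b, P) = 6*P² (I(b, P) = (6*P)*P = 6*P²)
r(R) = 3*(2 + R)²/11 (r(R) = (6*(2 + R)²)/22 = (6*(2 + R)²)*(1/22) = 3*(2 + R)²/11)
-12522 + r(-15)*(Y(-4, -2) - 1*11) = -12522 + (3*(2 - 15)²/11)*((2 - 4) - 1*11) = -12522 + ((3/11)*(-13)²)*(-2 - 11) = -12522 + ((3/11)*169)*(-13) = -12522 + (507/11)*(-13) = -12522 - 6591/11 = -144333/11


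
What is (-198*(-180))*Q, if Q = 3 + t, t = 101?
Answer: 3706560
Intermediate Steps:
Q = 104 (Q = 3 + 101 = 104)
(-198*(-180))*Q = -198*(-180)*104 = 35640*104 = 3706560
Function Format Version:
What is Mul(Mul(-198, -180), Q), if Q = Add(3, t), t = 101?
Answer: 3706560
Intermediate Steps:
Q = 104 (Q = Add(3, 101) = 104)
Mul(Mul(-198, -180), Q) = Mul(Mul(-198, -180), 104) = Mul(35640, 104) = 3706560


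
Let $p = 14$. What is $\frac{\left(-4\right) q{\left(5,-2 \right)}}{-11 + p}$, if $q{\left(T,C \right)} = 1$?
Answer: $- \frac{4}{3} \approx -1.3333$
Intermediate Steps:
$\frac{\left(-4\right) q{\left(5,-2 \right)}}{-11 + p} = \frac{\left(-4\right) 1}{-11 + 14} = - \frac{4}{3}$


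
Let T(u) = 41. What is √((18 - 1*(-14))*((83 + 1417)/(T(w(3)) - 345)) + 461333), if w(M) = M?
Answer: 7*√3397637/19 ≈ 679.10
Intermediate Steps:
√((18 - 1*(-14))*((83 + 1417)/(T(w(3)) - 345)) + 461333) = √((18 - 1*(-14))*((83 + 1417)/(41 - 345)) + 461333) = √((18 + 14)*(1500/(-304)) + 461333) = √(32*(1500*(-1/304)) + 461333) = √(32*(-375/76) + 461333) = √(-3000/19 + 461333) = √(8762327/19) = 7*√3397637/19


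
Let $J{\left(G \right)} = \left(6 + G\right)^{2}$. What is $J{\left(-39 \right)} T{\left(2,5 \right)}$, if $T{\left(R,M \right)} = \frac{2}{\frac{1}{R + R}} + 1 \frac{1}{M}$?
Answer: $\frac{44649}{5} \approx 8929.8$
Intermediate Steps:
$T{\left(R,M \right)} = \frac{1}{M} + 4 R$ ($T{\left(R,M \right)} = \frac{2}{\frac{1}{2 R}} + \frac{1}{M} = \frac{2}{\frac{1}{2} \frac{1}{R}} + \frac{1}{M} = 2 \cdot 2 R + \frac{1}{M} = 4 R + \frac{1}{M} = \frac{1}{M} + 4 R$)
$J{\left(-39 \right)} T{\left(2,5 \right)} = \left(6 - 39\right)^{2} \left(\frac{1}{5} + 4 \cdot 2\right) = \left(-33\right)^{2} \left(\frac{1}{5} + 8\right) = 1089 \cdot \frac{41}{5} = \frac{44649}{5}$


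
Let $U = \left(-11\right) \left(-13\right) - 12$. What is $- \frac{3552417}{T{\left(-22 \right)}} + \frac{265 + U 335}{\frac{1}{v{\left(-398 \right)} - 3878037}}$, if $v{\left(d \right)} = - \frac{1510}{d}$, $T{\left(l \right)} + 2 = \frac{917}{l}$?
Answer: $- \frac{32743001587033574}{191239} \approx -1.7122 \cdot 10^{11}$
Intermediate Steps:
$U = 131$ ($U = 143 - 12 = 131$)
$T{\left(l \right)} = -2 + \frac{917}{l}$
$- \frac{3552417}{T{\left(-22 \right)}} + \frac{265 + U 335}{\frac{1}{v{\left(-398 \right)} - 3878037}} = - \frac{3552417}{-2 + \frac{917}{-22}} + \frac{265 + 131 \cdot 335}{\frac{1}{- \frac{1510}{-398} - 3878037}} = - \frac{3552417}{-2 + 917 \left(- \frac{1}{22}\right)} + \frac{265 + 43885}{\frac{1}{\left(-1510\right) \left(- \frac{1}{398}\right) - 3878037}} = - \frac{3552417}{-2 - \frac{917}{22}} + \frac{44150}{\frac{1}{\frac{755}{199} - 3878037}} = - \frac{3552417}{- \frac{961}{22}} + \frac{44150}{\frac{1}{- \frac{771728608}{199}}} = \left(-3552417\right) \left(- \frac{22}{961}\right) + \frac{44150}{- \frac{199}{771728608}} = \frac{78153174}{961} + 44150 \left(- \frac{771728608}{199}\right) = \frac{78153174}{961} - \frac{34071818043200}{199} = - \frac{32743001587033574}{191239}$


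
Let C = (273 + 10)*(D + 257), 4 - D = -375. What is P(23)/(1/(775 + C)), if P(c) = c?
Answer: 4157549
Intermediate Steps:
D = 379 (D = 4 - 1*(-375) = 4 + 375 = 379)
C = 179988 (C = (273 + 10)*(379 + 257) = 283*636 = 179988)
P(23)/(1/(775 + C)) = 23/(1/(775 + 179988)) = 23/(1/180763) = 23*180763 = 4157549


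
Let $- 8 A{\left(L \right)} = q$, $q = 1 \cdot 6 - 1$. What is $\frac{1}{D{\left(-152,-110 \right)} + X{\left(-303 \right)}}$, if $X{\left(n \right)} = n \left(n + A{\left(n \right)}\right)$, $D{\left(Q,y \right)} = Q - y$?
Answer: $\frac{8}{735651} \approx 1.0875 \cdot 10^{-5}$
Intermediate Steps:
$q = 5$ ($q = 6 - 1 = 5$)
$A{\left(L \right)} = - \frac{5}{8}$ ($A{\left(L \right)} = \left(- \frac{1}{8}\right) 5 = - \frac{5}{8}$)
$X{\left(n \right)} = n \left(- \frac{5}{8} + n\right)$ ($X{\left(n \right)} = n \left(n - \frac{5}{8}\right) = n \left(- \frac{5}{8} + n\right)$)
$\frac{1}{D{\left(-152,-110 \right)} + X{\left(-303 \right)}} = \frac{1}{\left(-152 - -110\right) + \frac{1}{8} \left(-303\right) \left(-5 + 8 \left(-303\right)\right)} = \frac{1}{\left(-152 + 110\right) + \frac{1}{8} \left(-303\right) \left(-5 - 2424\right)} = \frac{1}{-42 + \frac{1}{8} \left(-303\right) \left(-2429\right)} = \frac{1}{-42 + \frac{735987}{8}} = \frac{1}{\frac{735651}{8}} = \frac{8}{735651}$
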